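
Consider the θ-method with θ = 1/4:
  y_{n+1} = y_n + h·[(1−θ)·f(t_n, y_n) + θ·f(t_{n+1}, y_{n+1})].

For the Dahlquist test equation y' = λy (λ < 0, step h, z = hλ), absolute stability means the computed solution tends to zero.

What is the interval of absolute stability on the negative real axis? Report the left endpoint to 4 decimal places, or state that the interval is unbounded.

On y'=λy, z=hλ:
  y_{n+1} = y_n + z·[3/4·y_n + 1/4·y_{n+1}] ⇒ (1 − 1/4z)y_{n+1} = (1 + 3/4z)y_n
  so R(z) = (1 + 3/4z)/(1 − 1/4z).

Solve |R(x)|<1 on ℝ⁻.
x=-1.67: |R|=0.1781
R=−1: 1+3/4x = −1+1/4x ⇒ -1/2x=2 ⇒ x=2/(-1/2)=-4.0000
Confirm numerically:
  x=-3.833: |R|=0.95736 <1
  x=-3.463: |R|=0.85609 <1
  x=-3.034: |R|=0.72533 <1
  x=-1.776: |R|=0.22992 <1
  x=-4.111: |R|=1.02737 >1
  x=-4.046: |R|=1.01143 >1
Interval (-4.0000, 0).

(-4.0000, 0).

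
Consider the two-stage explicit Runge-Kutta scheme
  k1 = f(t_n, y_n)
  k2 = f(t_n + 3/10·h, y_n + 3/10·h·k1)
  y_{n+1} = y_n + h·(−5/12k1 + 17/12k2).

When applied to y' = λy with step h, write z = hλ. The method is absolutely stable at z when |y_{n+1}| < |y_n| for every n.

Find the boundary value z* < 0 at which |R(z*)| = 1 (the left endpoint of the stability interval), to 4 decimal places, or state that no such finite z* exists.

z* = -2.3529.

On y'=λy, z=hλ:
  k1=λy_n ⇒ h·k1=z·y_n;  k2=λ(1+3/10z)y_n ⇒ h·k2=z(1+3/10z)y_n
  y_{n+1}/y_n = 1 − 5/12z + 17/12z(1+3/10z) = 1 + z + 17/40z²
  Hence R(z) = 1 + z + 17/40z².

Solve |R(x)|<1 on ℝ⁻.
x=-1.49: |R|=0.4535
R=1: x+17/40x²=0 ⇒ x=−40/17=-2.3529; min R=1−1/(4·17/40)=0.4118>−1
Confirm numerically:
  x=-1.652: |R|=0.50787 <1
  x=-1.468: |R|=0.44789 <1
  x=-1.117: |R|=0.41327 <1
  x=-2.809: |R|=1.54445 >1
  x=-2.750: |R|=1.46406 >1
  x=-2.680: |R|=1.37252 >1
So |R|<1 on (-2.3529, 0).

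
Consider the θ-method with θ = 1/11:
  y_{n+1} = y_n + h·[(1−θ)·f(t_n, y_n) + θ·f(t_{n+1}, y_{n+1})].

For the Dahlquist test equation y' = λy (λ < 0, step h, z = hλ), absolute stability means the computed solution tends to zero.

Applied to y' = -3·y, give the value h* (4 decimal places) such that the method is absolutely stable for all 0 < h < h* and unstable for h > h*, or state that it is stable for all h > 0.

On y'=λy, z=hλ:
  y_{n+1} = y_n + z·[10/11·y_n + 1/11·y_{n+1}] ⇒ (1 − 1/11z)y_{n+1} = (1 + 10/11z)y_n
  R(z) = (1 + 10/11z)/(1 − 1/11z).

Solve |R(x)|<1 on ℝ⁻.
x=-0.99: |R|=0.0917
R=−1: 1+10/11x = −1+1/11x ⇒ -9/11x=2 ⇒ x=2/(-9/11)=-2.4444
Confirm numerically:
  x=-2.373: |R|=0.95192 <1
  x=-2.104: |R|=0.76618 <1
  x=-1.053: |R|=0.03899 <1
  x=-2.967: |R|=1.33672 >1
  x=-2.923: |R|=1.30934 >1
Stable set (-2.4444, 0).

(-2.4444,0); λ=-3 ⇒ h* = (22/9)/3 = 0.8148.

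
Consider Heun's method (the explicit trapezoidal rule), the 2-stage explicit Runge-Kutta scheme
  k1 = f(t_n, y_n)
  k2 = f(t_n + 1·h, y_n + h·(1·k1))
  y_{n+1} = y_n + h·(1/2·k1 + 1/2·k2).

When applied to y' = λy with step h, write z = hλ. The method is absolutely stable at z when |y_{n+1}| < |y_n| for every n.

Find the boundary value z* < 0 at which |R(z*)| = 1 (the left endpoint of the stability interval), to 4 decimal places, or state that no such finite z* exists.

On y'=λy, z=hλ:
  order 2, 2-stage ⇒ R(z)=1+z+z^2/2
  (e.g. R(-1.53)=0.64045, |R|=0.64045)

Find x<0 with |R(x)|<1.
x=-1.53: |R|=0.6404
|R(-2.15)|=1.1612 |R(-1.37)|=0.5685 |R(-0.72)|=0.5392
Bisect:
  x_lo=-2.8090 |R|=2.1362  x_hi=-0.3500 |R|=0.7113
  mid=-1.57949 |R|=0.66790 →hi
  mid=-2.19424 |R|=1.21311 →lo
  mid=-1.88687 |R|=0.89327 →hi
  mid=-2.04056 |R|=1.04138 →lo
  mid=-1.96371 |R|=0.96437 →hi
  mid=-2.00213 |R|=1.00214 →lo
  mid=-1.98292 |R|=0.98307 →hi
  mid=-1.99253 |R|=0.99256 →hi
  mid=-1.99733 |R|=0.99733 →hi
  mid=-1.99973 |R|=0.99973 →hi
  ...
  [-2.00003,-1.99988] ⇒ x*=-2.0000
Interval (-2.0000, 0).

left endpoint -2.0000.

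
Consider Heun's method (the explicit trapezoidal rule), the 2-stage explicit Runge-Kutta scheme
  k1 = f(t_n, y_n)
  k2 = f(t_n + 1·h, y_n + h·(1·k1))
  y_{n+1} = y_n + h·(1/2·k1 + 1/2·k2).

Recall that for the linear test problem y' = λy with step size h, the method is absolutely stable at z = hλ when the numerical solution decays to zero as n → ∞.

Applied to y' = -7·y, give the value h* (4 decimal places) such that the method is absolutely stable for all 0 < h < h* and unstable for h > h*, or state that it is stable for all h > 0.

Test eqn y'=λy, z=hλ:
  order 2, 2-stage ⇒ R(z)=1+z+z^2/2
  (e.g. R(-1.79)=0.81205, |R|=0.81205)

Boundary: |R(x)|=1, x<0.
x=-1.79: |R|=0.8121
|R(-2.07)|=1.0724 |R(-1.34)|=0.5578 |R(-1.02)|=0.5002
Bisect:
  x_lo=-2.5629 |R|=1.7213  x_hi=-0.1457 |R|=0.8650
  mid=-1.35427 |R|=0.56275 →hi
  mid=-1.95858 |R|=0.95943 →hi
  mid=-2.26073 |R|=1.29472 →lo
  mid=-2.10965 |R|=1.11567 →lo
  mid=-2.03411 |R|=1.03470 →lo
  mid=-1.99635 |R|=0.99635 →hi
  mid=-2.01523 |R|=1.01535 →lo
  mid=-2.00579 |R|=1.00580 →lo
  mid=-2.00107 |R|=1.00107 →lo
  ...
  [-2.00003,-1.99989] ⇒ x*=-2.0000
So |R|<1 on (-2.0000, 0).

(-2.0000,0); λ=-7 ⇒ h* = 0.2857.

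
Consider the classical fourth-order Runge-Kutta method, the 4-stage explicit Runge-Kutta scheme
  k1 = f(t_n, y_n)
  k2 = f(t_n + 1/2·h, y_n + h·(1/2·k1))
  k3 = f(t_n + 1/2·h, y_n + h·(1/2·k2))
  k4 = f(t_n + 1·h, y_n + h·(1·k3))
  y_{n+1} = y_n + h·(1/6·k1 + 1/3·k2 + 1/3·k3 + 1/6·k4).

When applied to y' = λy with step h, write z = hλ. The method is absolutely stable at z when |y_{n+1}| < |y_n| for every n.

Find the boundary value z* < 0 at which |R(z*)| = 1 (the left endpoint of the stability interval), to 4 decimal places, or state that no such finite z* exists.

left endpoint -2.7853.

With y'=λy (z=hλ):
  order 4, 4-stage ⇒ R(z)=1+z+z^2/2+z^3/6+z^4/24
  (e.g. R(-0.38)=0.68392, |R|=0.68392)

Solve |R(x)|<1 on ℝ⁻.
x=-0.38: |R|=0.6839
|R(-2.76)|=0.9625 |R(-2.18)|=0.4105 |R(-1.88)|=0.3003
Bisect:
  x_lo=-3.5078 |R|=2.7592  x_hi=-0.2324 |R|=0.7926
  mid=-1.87009 |R|=0.29812 →hi
  mid=-2.68893 |R|=0.86417 →hi
  mid=-3.09834 |R|=1.58409 →lo
  mid=-2.89363 |R|=1.17601 →lo
  mid=-2.79128 |R|=1.00906 →lo
  mid=-2.74010 |R|=0.93398 →hi
  mid=-2.76569 |R|=0.97085 →hi
  mid=-2.77849 |R|=0.98978 →hi
  mid=-2.78488 |R|=0.99938 →hi
  mid=-2.78808 |R|=1.00421 →lo
  ...
  [-2.78548,-2.78528] ⇒ x*=-2.7853
Stable set (-2.7853, 0).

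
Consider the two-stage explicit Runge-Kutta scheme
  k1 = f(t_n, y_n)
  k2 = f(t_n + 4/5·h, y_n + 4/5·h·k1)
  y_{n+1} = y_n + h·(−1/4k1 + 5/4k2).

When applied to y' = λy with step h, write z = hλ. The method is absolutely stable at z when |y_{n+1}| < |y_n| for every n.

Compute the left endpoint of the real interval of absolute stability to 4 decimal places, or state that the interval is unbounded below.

Test eqn y'=λy, z=hλ:
  k1=λy_n ⇒ h·k1=z·y_n;  k2=λ(1+4/5z)y_n ⇒ h·k2=z(1+4/5z)y_n
  y_{n+1}/y_n = 1 − 1/4z + 5/4z(1+4/5z) = 1 + z + z²
  Hence R(z) = 1 + z + z².

Boundary: |R(x)|=1, x<0.
x=-0.86: |R|=0.8796
R=1: x+1x²=0 ⇒ x=−1=-1.0000; min R=1−1/(4·1)=0.7500>−1
Confirm numerically:
  x=-0.661: |R|=0.77592 <1
  x=-0.585: |R|=0.75723 <1
  x=-0.525: |R|=0.75062 <1
  x=-0.445: |R|=0.75303 <1
  x=-1.170: |R|=1.19890 >1
  x=-1.105: |R|=1.11603 >1
Stable set (-1.0000, 0).

left endpoint -1.0000.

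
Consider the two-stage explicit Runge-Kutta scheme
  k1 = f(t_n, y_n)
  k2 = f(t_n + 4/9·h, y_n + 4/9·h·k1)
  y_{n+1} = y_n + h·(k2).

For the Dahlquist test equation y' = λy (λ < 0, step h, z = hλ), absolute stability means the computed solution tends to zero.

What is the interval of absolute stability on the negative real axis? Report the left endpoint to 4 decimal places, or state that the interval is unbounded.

With y'=λy (z=hλ):
  k1=λy_n ⇒ h·k1=z·y_n;  k2=λ(1+4/9z)y_n ⇒ h·k2=z(1+4/9z)y_n
  y_{n+1}/y_n = 1 + z(1+4/9z) = 1 + z + 4/9z²
  ⇒ R(z) = 1 + z + 4/9z².

Solve |R(x)|<1 on ℝ⁻.
x=-1.24: |R|=0.4434
R=1: x+4/9x²=0 ⇒ x=−9/4=-2.2500; min R=1−1/(4·4/9)=0.4375>−1
Confirm numerically:
  x=-2.079: |R|=0.84200 <1
  x=-1.931: |R|=0.72623 <1
  x=-1.653: |R|=0.56140 <1
  x=-0.910: |R|=0.45804 <1
  x=-2.591: |R|=1.39268 >1
  x=-2.526: |R|=1.30986 >1
  x=-2.524: |R|=1.30737 >1
So |R|<1 on (-2.2500, 0).

z∈(-2.2500,0).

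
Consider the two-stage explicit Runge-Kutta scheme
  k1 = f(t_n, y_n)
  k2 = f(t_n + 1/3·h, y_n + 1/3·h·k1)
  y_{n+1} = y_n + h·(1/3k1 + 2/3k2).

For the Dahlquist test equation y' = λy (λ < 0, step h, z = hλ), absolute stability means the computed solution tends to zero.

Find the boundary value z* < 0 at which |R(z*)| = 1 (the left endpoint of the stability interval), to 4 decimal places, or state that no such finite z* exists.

left endpoint -4.5000.

On y'=λy, z=hλ:
  k1=λy_n ⇒ h·k1=z·y_n;  k2=λ(1+1/3z)y_n ⇒ h·k2=z(1+1/3z)y_n
  y_{n+1}/y_n = 1 + 1/3z + 2/3z(1+1/3z) = 1 + z + 2/9z²
  ⇒ R(z) = 1 + z + 2/9z².

Solve |R(x)|<1 on ℝ⁻.
x=-0.46: |R|=0.5870
R=1: x+2/9x²=0 ⇒ x=−9/2=-4.5000; min R=1−1/(4·2/9)=-0.1250>−1
Confirm numerically:
  x=-4.269: |R|=0.78086 <1
  x=-3.801: |R|=0.40958 <1
  x=-3.788: |R|=0.40065 <1
  x=-2.946: |R|=0.01735 <1
  x=-5.075: |R|=1.64847 >1
  x=-4.597: |R|=1.09909 >1
  x=-4.570: |R|=1.07109 >1
Stable set (-4.5000, 0).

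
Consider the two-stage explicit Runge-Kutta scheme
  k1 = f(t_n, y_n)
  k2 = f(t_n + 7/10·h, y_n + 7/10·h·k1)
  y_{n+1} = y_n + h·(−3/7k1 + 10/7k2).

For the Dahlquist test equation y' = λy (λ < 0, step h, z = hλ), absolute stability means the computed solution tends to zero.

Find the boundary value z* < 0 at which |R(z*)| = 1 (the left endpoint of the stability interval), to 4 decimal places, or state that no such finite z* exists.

left endpoint -1.0000.

With y'=λy (z=hλ):
  k1=λy_n ⇒ h·k1=z·y_n;  k2=λ(1+7/10z)y_n ⇒ h·k2=z(1+7/10z)y_n
  y_{n+1}/y_n = 1 − 3/7z + 10/7z(1+7/10z) = 1 + z + z²
  so R(z) = 1 + z + z².

Find x<0 with |R(x)|<1.
x=-0.47: |R|=0.7509
R=1: x+1x²=0 ⇒ x=−1=-1.0000; min R=1−1/(4·1)=0.7500>−1
Confirm numerically:
  x=-0.911: |R|=0.91892 <1
  x=-0.809: |R|=0.84548 <1
  x=-0.564: |R|=0.75410 <1
  x=-1.166: |R|=1.19356 >1
  x=-1.159: |R|=1.18428 >1
  x=-1.131: |R|=1.14816 >1
Stable set (-1.0000, 0).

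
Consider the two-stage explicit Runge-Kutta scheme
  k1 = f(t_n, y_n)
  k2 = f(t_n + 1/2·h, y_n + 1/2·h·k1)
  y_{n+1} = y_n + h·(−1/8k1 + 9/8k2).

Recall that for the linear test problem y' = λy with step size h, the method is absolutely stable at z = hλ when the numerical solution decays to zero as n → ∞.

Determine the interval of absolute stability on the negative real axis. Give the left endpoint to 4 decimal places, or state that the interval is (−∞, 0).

z∈(-1.7778,0).

On y'=λy, z=hλ:
  k1=λy_n ⇒ h·k1=z·y_n;  k2=λ(1+1/2z)y_n ⇒ h·k2=z(1+1/2z)y_n
  y_{n+1}/y_n = 1 − 1/8z + 9/8z(1+1/2z) = 1 + z + 9/16z²
  so R(z) = 1 + z + 9/16z².

Need |R(x)|<1, x<0.
x=-0.85: |R|=0.5564
R=1: x+9/16x²=0 ⇒ x=−16/9=-1.7778; min R=1−1/(4·9/16)=0.5556>−1
Confirm numerically:
  x=-1.427: |R|=0.71844 <1
  x=-1.418: |R|=0.71303 <1
  x=-1.191: |R|=0.60690 <1
  x=-0.784: |R|=0.56174 <1
  x=-2.181: |R|=1.49468 >1
  x=-2.176: |R|=1.48742 >1
  x=-1.886: |R|=1.11481 >1
So |R|<1 on (-1.7778, 0).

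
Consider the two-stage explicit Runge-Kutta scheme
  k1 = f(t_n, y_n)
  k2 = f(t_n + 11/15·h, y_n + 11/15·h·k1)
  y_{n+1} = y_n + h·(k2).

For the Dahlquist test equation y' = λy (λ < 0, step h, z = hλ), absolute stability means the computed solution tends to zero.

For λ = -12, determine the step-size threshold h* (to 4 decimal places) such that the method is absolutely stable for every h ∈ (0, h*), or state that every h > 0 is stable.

Test eqn y'=λy, z=hλ:
  k1=λy_n ⇒ h·k1=z·y_n;  k2=λ(1+11/15z)y_n ⇒ h·k2=z(1+11/15z)y_n
  y_{n+1}/y_n = 1 + z(1+11/15z) = 1 + z + 11/15z²
  so R(z) = 1 + z + 11/15z².

Find x<0 with |R(x)|<1.
x=-0.5: |R|=0.6833
R=1: x+11/15x²=0 ⇒ x=−15/11=-1.3636; min R=1−1/(4·11/15)=0.6591>−1
Confirm numerically:
  x=-1.196: |R|=0.85297 <1
  x=-1.186: |R|=0.84550 <1
  x=-0.555: |R|=0.67088 <1
  x=-1.741: |R|=1.48179 >1
  x=-1.468: |R|=1.11235 >1
So |R|<1 on (-1.3636, 0).

(-1.3636,0); λ=-12 ⇒ h* = (15/11)/12 = 0.1136.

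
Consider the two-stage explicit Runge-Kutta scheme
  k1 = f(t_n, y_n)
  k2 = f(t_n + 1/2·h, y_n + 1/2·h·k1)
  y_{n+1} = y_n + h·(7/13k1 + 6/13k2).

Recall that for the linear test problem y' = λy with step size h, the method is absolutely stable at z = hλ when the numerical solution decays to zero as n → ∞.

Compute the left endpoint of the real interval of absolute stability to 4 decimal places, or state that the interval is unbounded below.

Set f=λy, z=hλ:
  k1=λy_n ⇒ h·k1=z·y_n;  k2=λ(1+1/2z)y_n ⇒ h·k2=z(1+1/2z)y_n
  y_{n+1}/y_n = 1 + 7/13z + 6/13z(1+1/2z) = 1 + z + 3/13z²
  ⇒ R(z) = 1 + z + 3/13z².

Need |R(x)|<1, x<0.
x=-0.86: |R|=0.3107
R=1: x+3/13x²=0 ⇒ x=−13/3=-4.3333; min R=1−1/(4·3/13)=-0.0833>−1
Confirm numerically:
  x=-3.651: |R|=0.42511 <1
  x=-3.185: |R|=0.15598 <1
  x=-2.328: |R|=0.07733 <1
  x=-1.986: |R|=0.07580 <1
  x=-4.720: |R|=1.42117 >1
  x=-4.371: |R|=1.03799 >1
So |R|<1 on (-4.3333, 0).

left endpoint -4.3333.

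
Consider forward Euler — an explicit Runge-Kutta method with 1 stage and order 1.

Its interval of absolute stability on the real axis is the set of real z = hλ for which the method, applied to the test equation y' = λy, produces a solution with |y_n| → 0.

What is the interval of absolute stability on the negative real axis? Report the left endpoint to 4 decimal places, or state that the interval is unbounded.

With y'=λy (z=hλ):
  order 1, 1-stage ⇒ R(z)=1+z
  (e.g. R(-0.59)=0.41000, |R|=0.41000)

Boundary: |R(x)|=1, x<0.
x=-0.59: |R|=0.4100
|R(-1.85)|=0.8500 |R(-0.85)|=0.1500 |R(-0.53)|=0.4700
Bisect:
  x_lo=-2.6233 |R|=1.6233  x_hi=-0.3456 |R|=0.6544
  mid=-1.48450 |R|=0.48450 →hi
  mid=-2.05392 |R|=1.05392 →lo
  mid=-1.76921 |R|=0.76921 →hi
  mid=-1.91156 |R|=0.91156 →hi
  mid=-1.98274 |R|=0.98274 →hi
  mid=-2.01833 |R|=1.01833 →lo
  mid=-2.00054 |R|=1.00054 →lo
  mid=-1.99164 |R|=0.99164 →hi
  mid=-1.99609 |R|=0.99609 →hi
  ...
  [-2.00012,-1.99998] ⇒ x*=-2.0000
Interval (-2.0000, 0).

(-2.0000, 0).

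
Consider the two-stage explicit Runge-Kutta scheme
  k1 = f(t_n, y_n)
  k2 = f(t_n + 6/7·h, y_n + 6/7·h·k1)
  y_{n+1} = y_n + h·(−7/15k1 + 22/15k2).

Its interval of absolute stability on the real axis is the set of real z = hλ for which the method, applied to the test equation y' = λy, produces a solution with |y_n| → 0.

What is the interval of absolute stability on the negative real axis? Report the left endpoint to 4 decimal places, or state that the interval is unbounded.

Set f=λy, z=hλ:
  k1=λy_n ⇒ h·k1=z·y_n;  k2=λ(1+6/7z)y_n ⇒ h·k2=z(1+6/7z)y_n
  y_{n+1}/y_n = 1 − 7/15z + 22/15z(1+6/7z) = 1 + z + 44/35z²
  Hence R(z) = 1 + z + 44/35z².

Find x<0 with |R(x)|<1.
x=-1.61: |R|=2.6486
R=1: x+44/35x²=0 ⇒ x=−35/44=-0.7955; min R=1−1/(4·44/35)=0.8011>−1
Confirm numerically:
  x=-0.681: |R|=0.90201 <1
  x=-0.509: |R|=0.81670 <1
  x=-0.486: |R|=0.81093 <1
  x=-0.466: |R|=0.80700 <1
  x=-1.296: |R|=1.81552 >1
  x=-1.147: |R|=1.50691 >1
  x=-1.137: |R|=1.48820 >1
Stable set (-0.7955, 0).

z∈(-0.7955,0).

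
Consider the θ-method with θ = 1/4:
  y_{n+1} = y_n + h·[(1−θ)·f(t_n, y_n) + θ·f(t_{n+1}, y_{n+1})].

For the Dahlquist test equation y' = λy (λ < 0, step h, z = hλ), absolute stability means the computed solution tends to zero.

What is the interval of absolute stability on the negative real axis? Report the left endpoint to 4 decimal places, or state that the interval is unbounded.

z∈(-4.0000,0).

Set f=λy, z=hλ:
  y_{n+1} = y_n + z·[3/4·y_n + 1/4·y_{n+1}] ⇒ (1 − 1/4z)y_{n+1} = (1 + 3/4z)y_n
  so R(z) = (1 + 3/4z)/(1 − 1/4z).

Solve |R(x)|<1 on ℝ⁻.
x=-1.56: |R|=0.1223
R=−1: 1+3/4x = −1+1/4x ⇒ -1/2x=2 ⇒ x=2/(-1/2)=-4.0000
Confirm numerically:
  x=-3.716: |R|=0.92639 <1
  x=-3.572: |R|=0.88695 <1
  x=-2.935: |R|=0.69286 <1
  x=-1.861: |R|=0.27009 <1
  x=-4.449: |R|=1.10628 >1
  x=-4.135: |R|=1.03319 >1
Interval (-4.0000, 0).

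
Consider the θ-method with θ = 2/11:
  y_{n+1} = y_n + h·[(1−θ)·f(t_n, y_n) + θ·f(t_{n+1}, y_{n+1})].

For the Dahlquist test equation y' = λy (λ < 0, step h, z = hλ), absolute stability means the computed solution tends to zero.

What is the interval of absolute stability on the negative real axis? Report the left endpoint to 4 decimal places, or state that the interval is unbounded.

Test eqn y'=λy, z=hλ:
  y_{n+1} = y_n + z·[9/11·y_n + 2/11·y_{n+1}] ⇒ (1 − 2/11z)y_{n+1} = (1 + 9/11z)y_n
  Hence R(z) = (1 + 9/11z)/(1 − 2/11z).

Solve |R(x)|<1 on ℝ⁻.
x=-1.66: |R|=0.2751
R=−1: 1+9/11x = −1+2/11x ⇒ -7/11x=2 ⇒ x=2/(-7/11)=-3.1429
Confirm numerically:
  x=-3.055: |R|=0.96406 <1
  x=-2.377: |R|=0.65971 <1
  x=-1.682: |R|=0.28808 <1
  x=-1.477: |R|=0.16433 <1
  x=-3.493: |R|=1.13627 >1
  x=-3.404: |R|=1.10265 >1
  x=-3.366: |R|=1.08809 >1
Interval (-3.1429, 0).

(-3.1429, 0).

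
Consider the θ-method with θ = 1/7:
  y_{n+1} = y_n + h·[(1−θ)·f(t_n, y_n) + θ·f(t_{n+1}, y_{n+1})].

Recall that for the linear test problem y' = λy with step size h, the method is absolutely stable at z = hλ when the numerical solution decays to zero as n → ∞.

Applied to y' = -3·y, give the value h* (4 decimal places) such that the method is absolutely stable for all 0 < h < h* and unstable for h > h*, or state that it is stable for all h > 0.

With y'=λy (z=hλ):
  y_{n+1} = y_n + z·[6/7·y_n + 1/7·y_{n+1}] ⇒ (1 − 1/7z)y_{n+1} = (1 + 6/7z)y_n
  Hence R(z) = (1 + 6/7z)/(1 − 1/7z).

Boundary: |R(x)|=1, x<0.
x=-0.79: |R|=0.2901
R=−1: 1+6/7x = −1+1/7x ⇒ -5/7x=2 ⇒ x=2/(-5/7)=-2.8000
Confirm numerically:
  x=-1.524: |R|=0.25153 <1
  x=-1.421: |R|=0.18121 <1
  x=-1.210: |R|=0.03167 <1
  x=-3.042: |R|=1.12049 >1
  x=-2.830: |R|=1.01526 >1
So |R|<1 on (-2.8000, 0).

(-2.8000,0); λ=-3 ⇒ h* = (14/5)/3 = 0.9333.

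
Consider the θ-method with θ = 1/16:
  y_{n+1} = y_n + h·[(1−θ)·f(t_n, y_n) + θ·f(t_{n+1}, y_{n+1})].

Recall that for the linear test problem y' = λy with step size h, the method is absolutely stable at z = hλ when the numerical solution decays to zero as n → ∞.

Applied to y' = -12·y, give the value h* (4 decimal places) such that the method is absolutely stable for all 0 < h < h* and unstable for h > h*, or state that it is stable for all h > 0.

(-2.2857,0); λ=-12 ⇒ h* = (16/7)/12 = 0.1905.

With y'=λy (z=hλ):
  y_{n+1} = y_n + z·[15/16·y_n + 1/16·y_{n+1}] ⇒ (1 − 1/16z)y_{n+1} = (1 + 15/16z)y_n
  Hence R(z) = (1 + 15/16z)/(1 − 1/16z).

Boundary: |R(x)|=1, x<0.
x=-0.82: |R|=0.2200
R=−1: 1+15/16x = −1+1/16x ⇒ -7/8x=2 ⇒ x=2/(-7/8)=-2.2857
Confirm numerically:
  x=-1.729: |R|=0.56038 <1
  x=-1.072: |R|=0.00469 <1
  x=-0.947: |R|=0.10592 <1
  x=-2.480: |R|=1.14719 >1
  x=-2.325: |R|=1.03001 >1
Interval (-2.2857, 0).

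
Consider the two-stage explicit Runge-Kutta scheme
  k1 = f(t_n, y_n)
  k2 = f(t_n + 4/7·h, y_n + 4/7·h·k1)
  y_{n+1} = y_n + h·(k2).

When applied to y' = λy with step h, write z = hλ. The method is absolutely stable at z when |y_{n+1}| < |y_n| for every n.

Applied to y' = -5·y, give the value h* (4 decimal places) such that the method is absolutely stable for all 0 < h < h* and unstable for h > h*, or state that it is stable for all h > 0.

(-1.7500,0); λ=-5 ⇒ h* = (7/4)/5 = 0.3500.

With y'=λy (z=hλ):
  k1=λy_n ⇒ h·k1=z·y_n;  k2=λ(1+4/7z)y_n ⇒ h·k2=z(1+4/7z)y_n
  y_{n+1}/y_n = 1 + z(1+4/7z) = 1 + z + 4/7z²
  R(z) = 1 + z + 4/7z².

Solve |R(x)|<1 on ℝ⁻.
x=-0.86: |R|=0.5626
R=1: x+4/7x²=0 ⇒ x=−7/4=-1.7500; min R=1−1/(4·4/7)=0.5625>−1
Confirm numerically:
  x=-1.409: |R|=0.72545 <1
  x=-1.391: |R|=0.71465 <1
  x=-0.752: |R|=0.57115 <1
  x=-2.287: |R|=1.70178 >1
  x=-1.963: |R|=1.23893 >1
So |R|<1 on (-1.7500, 0).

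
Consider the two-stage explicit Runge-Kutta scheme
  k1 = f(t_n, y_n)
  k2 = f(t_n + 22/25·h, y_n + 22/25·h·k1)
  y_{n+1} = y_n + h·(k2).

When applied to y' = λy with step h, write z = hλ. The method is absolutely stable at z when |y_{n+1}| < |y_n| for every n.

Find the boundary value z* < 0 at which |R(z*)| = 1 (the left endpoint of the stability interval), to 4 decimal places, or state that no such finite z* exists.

Test eqn y'=λy, z=hλ:
  k1=λy_n ⇒ h·k1=z·y_n;  k2=λ(1+22/25z)y_n ⇒ h·k2=z(1+22/25z)y_n
  y_{n+1}/y_n = 1 + z(1+22/25z) = 1 + z + 22/25z²
  so R(z) = 1 + z + 22/25z².

Boundary: |R(x)|=1, x<0.
x=-1.54: |R|=1.5470
R=1: x+22/25x²=0 ⇒ x=−25/22=-1.1364; min R=1−1/(4·22/25)=0.7159>−1
Confirm numerically:
  x=-1.038: |R|=0.91015 <1
  x=-0.877: |R|=0.79983 <1
  x=-0.765: |R|=0.75000 <1
  x=-1.611: |R|=1.67288 >1
  x=-1.510: |R|=1.49649 >1
  x=-1.476: |R|=1.44115 >1
Stable set (-1.1364, 0).

left endpoint -1.1364.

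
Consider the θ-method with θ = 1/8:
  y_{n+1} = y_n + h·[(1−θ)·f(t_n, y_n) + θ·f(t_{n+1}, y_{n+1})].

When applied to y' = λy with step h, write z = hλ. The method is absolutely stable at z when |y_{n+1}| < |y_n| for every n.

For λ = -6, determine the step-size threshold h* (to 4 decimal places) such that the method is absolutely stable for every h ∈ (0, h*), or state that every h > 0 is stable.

On y'=λy, z=hλ:
  y_{n+1} = y_n + z·[7/8·y_n + 1/8·y_{n+1}] ⇒ (1 − 1/8z)y_{n+1} = (1 + 7/8z)y_n
  Hence R(z) = (1 + 7/8z)/(1 − 1/8z).

Need |R(x)|<1, x<0.
x=-1.57: |R|=0.3124
R=−1: 1+7/8x = −1+1/8x ⇒ -3/4x=2 ⇒ x=2/(-3/4)=-2.6667
Confirm numerically:
  x=-1.903: |R|=0.53731 <1
  x=-1.183: |R|=0.03060 <1
  x=-1.082: |R|=0.04691 <1
  x=-3.099: |R|=1.23371 >1
  x=-2.744: |R|=1.04319 >1
Interval (-2.6667, 0).

(-2.6667,0); λ=-6 ⇒ h* = (8/3)/6 = 0.4444.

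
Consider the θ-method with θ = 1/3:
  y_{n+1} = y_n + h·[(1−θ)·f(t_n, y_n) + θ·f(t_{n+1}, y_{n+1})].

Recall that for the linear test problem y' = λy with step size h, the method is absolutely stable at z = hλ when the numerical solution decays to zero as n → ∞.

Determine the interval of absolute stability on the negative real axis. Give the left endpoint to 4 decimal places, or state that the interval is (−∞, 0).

z∈(-6.0000,0).

Test eqn y'=λy, z=hλ:
  y_{n+1} = y_n + z·[2/3·y_n + 1/3·y_{n+1}] ⇒ (1 − 1/3z)y_{n+1} = (1 + 2/3z)y_n
  ⇒ R(z) = (1 + 2/3z)/(1 − 1/3z).

Solve |R(x)|<1 on ℝ⁻.
x=-1.11: |R|=0.1898
R=−1: 1+2/3x = −1+1/3x ⇒ -1/3x=2 ⇒ x=2/(-1/3)=-6.0000
Confirm numerically:
  x=-4.884: |R|=0.85845 <1
  x=-4.023: |R|=0.71850 <1
  x=-3.076: |R|=0.51876 <1
  x=-2.674: |R|=0.41382 <1
  x=-6.504: |R|=1.05303 >1
  x=-6.231: |R|=1.02502 >1
Stable set (-6.0000, 0).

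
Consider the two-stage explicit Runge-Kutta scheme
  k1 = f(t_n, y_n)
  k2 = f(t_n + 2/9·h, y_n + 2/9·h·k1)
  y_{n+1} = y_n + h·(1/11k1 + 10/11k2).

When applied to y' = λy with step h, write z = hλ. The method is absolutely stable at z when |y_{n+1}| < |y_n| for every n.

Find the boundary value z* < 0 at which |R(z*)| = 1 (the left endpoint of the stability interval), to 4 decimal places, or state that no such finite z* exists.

Test eqn y'=λy, z=hλ:
  k1=λy_n ⇒ h·k1=z·y_n;  k2=λ(1+2/9z)y_n ⇒ h·k2=z(1+2/9z)y_n
  y_{n+1}/y_n = 1 + 1/11z + 10/11z(1+2/9z) = 1 + z + 20/99z²
  so R(z) = 1 + z + 20/99z².

Need |R(x)|<1, x<0.
x=-1.14: |R|=0.1225
R=1: x+20/99x²=0 ⇒ x=−99/20=-4.9500; min R=1−1/(4·20/99)=-0.2375>−1
Confirm numerically:
  x=-4.310: |R|=0.44275 <1
  x=-3.631: |R|=0.03247 <1
  x=-2.424: |R|=0.23697 <1
  x=-5.444: |R|=1.54330 >1
  x=-5.390: |R|=1.47911 >1
  x=-5.122: |R|=1.17798 >1
Stable set (-4.9500, 0).

left endpoint -4.9500.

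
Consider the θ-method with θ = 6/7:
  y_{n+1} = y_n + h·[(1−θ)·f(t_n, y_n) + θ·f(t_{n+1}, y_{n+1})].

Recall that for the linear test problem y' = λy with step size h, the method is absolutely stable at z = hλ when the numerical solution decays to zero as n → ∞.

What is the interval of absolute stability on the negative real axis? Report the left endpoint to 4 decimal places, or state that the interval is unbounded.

unbounded; (−∞, 0).

On y'=λy, z=hλ:
  y_{n+1} = y_n + z·[1/7·y_n + 6/7·y_{n+1}] ⇒ (1 − 6/7z)y_{n+1} = (1 + 1/7z)y_n
  R(z) = (1 + 1/7z)/(1 − 6/7z).

Need |R(x)|<1, x<0.
x=-1.69: |R|=0.3098
x=-2: |R|=0.2632
x=-10: |R|=0.0448
x=-100: |R|=0.1532
θ=6/7≥1/2 ⇒ |1+1/7x|<|1−6/7x| ∀x<0 ⇒ unbounded interval.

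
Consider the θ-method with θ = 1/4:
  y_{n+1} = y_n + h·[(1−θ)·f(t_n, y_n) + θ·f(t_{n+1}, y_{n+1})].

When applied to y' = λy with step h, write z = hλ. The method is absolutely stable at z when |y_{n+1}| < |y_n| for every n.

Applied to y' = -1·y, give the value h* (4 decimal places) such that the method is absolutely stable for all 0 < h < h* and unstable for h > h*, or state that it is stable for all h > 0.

(-4.0000,0); λ=-1 ⇒ h* = (4)/1 = 4.0000.

Test eqn y'=λy, z=hλ:
  y_{n+1} = y_n + z·[3/4·y_n + 1/4·y_{n+1}] ⇒ (1 − 1/4z)y_{n+1} = (1 + 3/4z)y_n
  Hence R(z) = (1 + 3/4z)/(1 − 1/4z).

Solve |R(x)|<1 on ℝ⁻.
x=-1.17: |R|=0.0948
R=−1: 1+3/4x = −1+1/4x ⇒ -1/2x=2 ⇒ x=2/(-1/2)=-4.0000
Confirm numerically:
  x=-3.240: |R|=0.79006 <1
  x=-2.638: |R|=0.58964 <1
  x=-2.133: |R|=0.39116 <1
  x=-2.014: |R|=0.33954 <1
  x=-4.282: |R|=1.06810 >1
  x=-4.042: |R|=1.01045 >1
  x=-4.027: |R|=1.00673 >1
So |R|<1 on (-4.0000, 0).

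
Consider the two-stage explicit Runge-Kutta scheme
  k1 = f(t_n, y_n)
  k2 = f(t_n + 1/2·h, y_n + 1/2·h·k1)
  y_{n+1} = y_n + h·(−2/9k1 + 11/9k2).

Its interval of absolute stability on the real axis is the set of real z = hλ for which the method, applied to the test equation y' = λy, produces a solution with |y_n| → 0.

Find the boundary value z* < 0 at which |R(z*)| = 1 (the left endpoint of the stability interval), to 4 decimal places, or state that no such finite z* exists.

Test eqn y'=λy, z=hλ:
  k1=λy_n ⇒ h·k1=z·y_n;  k2=λ(1+1/2z)y_n ⇒ h·k2=z(1+1/2z)y_n
  y_{n+1}/y_n = 1 − 2/9z + 11/9z(1+1/2z) = 1 + z + 11/18z²
  so R(z) = 1 + z + 11/18z².

Solve |R(x)|<1 on ℝ⁻.
x=-0.41: |R|=0.6927
R=1: x+11/18x²=0 ⇒ x=−18/11=-1.6364; min R=1−1/(4·11/18)=0.5909>−1
Confirm numerically:
  x=-1.612: |R|=0.97600 <1
  x=-0.964: |R|=0.60390 <1
  x=-0.699: |R|=0.59959 <1
  x=-2.205: |R|=1.76624 >1
  x=-1.820: |R|=1.20424 >1
So |R|<1 on (-1.6364, 0).

z* = -1.6364.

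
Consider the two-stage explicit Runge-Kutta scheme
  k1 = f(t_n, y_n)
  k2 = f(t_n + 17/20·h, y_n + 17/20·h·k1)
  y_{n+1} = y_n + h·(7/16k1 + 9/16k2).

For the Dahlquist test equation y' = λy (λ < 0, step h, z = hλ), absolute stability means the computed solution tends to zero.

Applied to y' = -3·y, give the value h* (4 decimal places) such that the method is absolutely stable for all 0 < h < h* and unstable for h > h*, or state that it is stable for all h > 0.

(-2.0915,0); λ=-3 ⇒ h* = (320/153)/3 = 0.6972.

Test eqn y'=λy, z=hλ:
  k1=λy_n ⇒ h·k1=z·y_n;  k2=λ(1+17/20z)y_n ⇒ h·k2=z(1+17/20z)y_n
  y_{n+1}/y_n = 1 + 7/16z + 9/16z(1+17/20z) = 1 + z + 153/320z²
  ⇒ R(z) = 1 + z + 153/320z².

Find x<0 with |R(x)|<1.
x=-1.03: |R|=0.4772
R=1: x+153/320x²=0 ⇒ x=−320/153=-2.0915; min R=1−1/(4·153/320)=0.4771>−1
Confirm numerically:
  x=-1.952: |R|=0.86980 <1
  x=-1.902: |R|=0.82767 <1
  x=-1.582: |R|=0.61461 <1
  x=-1.207: |R|=0.48956 <1
  x=-2.482: |R|=1.46340 >1
  x=-2.316: |R|=1.24859 >1
  x=-2.168: |R|=1.07929 >1
Interval (-2.0915, 0).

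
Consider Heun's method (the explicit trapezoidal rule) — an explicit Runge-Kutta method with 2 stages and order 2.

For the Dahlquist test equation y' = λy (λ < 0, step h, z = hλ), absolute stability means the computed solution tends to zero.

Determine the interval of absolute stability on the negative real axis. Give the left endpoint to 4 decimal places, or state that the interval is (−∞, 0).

Set f=λy, z=hλ:
  order 2, 2-stage ⇒ R(z)=1+z+z^2/2
  (e.g. R(-0.75)=0.53125, |R|=0.53125)

Find x<0 with |R(x)|<1.
x=-0.75: |R|=0.5312
|R(-2.38)|=1.4522 |R(-1.74)|=0.7738 |R(-1.61)|=0.6861
Bisect:
  x_lo=-2.5088 |R|=1.6382  x_hi=-0.3644 |R|=0.7020
  mid=-1.43657 |R|=0.59530 →hi
  mid=-1.97268 |R|=0.97305 →hi
  mid=-2.24073 |R|=1.26971 →lo
  mid=-2.10670 |R|=1.11240 →lo
  mid=-2.03969 |R|=1.04048 →lo
  mid=-2.00618 |R|=1.00620 →lo
  mid=-1.98943 |R|=0.98949 →hi
  ...
  [-2.00003,-1.99990] ⇒ x*=-2.0000
So |R|<1 on (-2.0000, 0).

(-2.0000, 0).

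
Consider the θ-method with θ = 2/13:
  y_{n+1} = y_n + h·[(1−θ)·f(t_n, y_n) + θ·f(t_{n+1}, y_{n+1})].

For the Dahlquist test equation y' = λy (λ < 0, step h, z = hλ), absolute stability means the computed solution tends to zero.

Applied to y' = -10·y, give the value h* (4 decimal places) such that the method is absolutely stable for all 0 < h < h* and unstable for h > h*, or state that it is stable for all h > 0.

Set f=λy, z=hλ:
  y_{n+1} = y_n + z·[11/13·y_n + 2/13·y_{n+1}] ⇒ (1 − 2/13z)y_{n+1} = (1 + 11/13z)y_n
  Hence R(z) = (1 + 11/13z)/(1 − 2/13z).

Need |R(x)|<1, x<0.
x=-1.4: |R|=0.1519
R=−1: 1+11/13x = −1+2/13x ⇒ -9/13x=2 ⇒ x=2/(-9/13)=-2.8889
Confirm numerically:
  x=-2.856: |R|=0.98418 <1
  x=-2.748: |R|=0.93144 <1
  x=-2.492: |R|=0.80138 <1
  x=-2.300: |R|=0.69886 <1
  x=-3.435: |R|=1.24736 >1
  x=-3.398: |R|=1.23146 >1
  x=-3.011: |R|=1.05778 >1
Interval (-2.8889, 0).

(-2.8889,0); λ=-10 ⇒ h* = (26/9)/10 = 0.2889.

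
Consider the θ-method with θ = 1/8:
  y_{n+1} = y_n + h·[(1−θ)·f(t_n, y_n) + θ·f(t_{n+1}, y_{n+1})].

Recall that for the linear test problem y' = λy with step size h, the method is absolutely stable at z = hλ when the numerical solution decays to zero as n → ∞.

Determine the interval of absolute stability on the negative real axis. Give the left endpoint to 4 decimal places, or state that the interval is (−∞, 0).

With y'=λy (z=hλ):
  y_{n+1} = y_n + z·[7/8·y_n + 1/8·y_{n+1}] ⇒ (1 − 1/8z)y_{n+1} = (1 + 7/8z)y_n
  ⇒ R(z) = (1 + 7/8z)/(1 − 1/8z).

Boundary: |R(x)|=1, x<0.
x=-0.98: |R|=0.1269
R=−1: 1+7/8x = −1+1/8x ⇒ -3/4x=2 ⇒ x=2/(-3/4)=-2.6667
Confirm numerically:
  x=-2.154: |R|=0.69707 <1
  x=-2.138: |R|=0.68712 <1
  x=-1.805: |R|=0.47272 <1
  x=-3.211: |R|=1.29132 >1
  x=-2.819: |R|=1.08448 >1
Stable set (-2.6667, 0).

z∈(-2.6667,0).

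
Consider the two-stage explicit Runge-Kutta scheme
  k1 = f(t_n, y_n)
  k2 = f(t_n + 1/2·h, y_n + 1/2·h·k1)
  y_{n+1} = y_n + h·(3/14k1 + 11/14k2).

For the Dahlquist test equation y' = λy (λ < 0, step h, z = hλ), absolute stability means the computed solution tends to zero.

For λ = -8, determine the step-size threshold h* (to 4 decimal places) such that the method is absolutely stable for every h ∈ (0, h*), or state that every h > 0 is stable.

Set f=λy, z=hλ:
  k1=λy_n ⇒ h·k1=z·y_n;  k2=λ(1+1/2z)y_n ⇒ h·k2=z(1+1/2z)y_n
  y_{n+1}/y_n = 1 + 3/14z + 11/14z(1+1/2z) = 1 + z + 11/28z²
  R(z) = 1 + z + 11/28z².

Need |R(x)|<1, x<0.
x=-0.51: |R|=0.5922
R=1: x+11/28x²=0 ⇒ x=−28/11=-2.5455; min R=1−1/(4·11/28)=0.3636>−1
Confirm numerically:
  x=-1.207: |R|=0.36533 <1
  x=-1.175: |R|=0.36739 <1
  x=-1.108: |R|=0.37430 <1
  x=-1.069: |R|=0.37994 <1
  x=-3.095: |R|=1.66819 >1
  x=-2.821: |R|=1.30537 >1
  x=-2.584: |R|=1.03913 >1
So |R|<1 on (-2.5455, 0).

(-2.5455,0); λ=-8 ⇒ h* = (28/11)/8 = 0.3182.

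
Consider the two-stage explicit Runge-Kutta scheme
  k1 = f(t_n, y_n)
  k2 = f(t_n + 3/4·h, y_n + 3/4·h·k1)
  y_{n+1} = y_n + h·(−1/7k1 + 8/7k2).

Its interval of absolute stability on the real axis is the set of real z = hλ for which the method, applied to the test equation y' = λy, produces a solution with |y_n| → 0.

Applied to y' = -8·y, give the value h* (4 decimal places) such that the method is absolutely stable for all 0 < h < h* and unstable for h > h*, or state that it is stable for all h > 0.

(-1.1667,0); λ=-8 ⇒ h* = (7/6)/8 = 0.1458.

Test eqn y'=λy, z=hλ:
  k1=λy_n ⇒ h·k1=z·y_n;  k2=λ(1+3/4z)y_n ⇒ h·k2=z(1+3/4z)y_n
  y_{n+1}/y_n = 1 − 1/7z + 8/7z(1+3/4z) = 1 + z + 6/7z²
  ⇒ R(z) = 1 + z + 6/7z².

Find x<0 with |R(x)|<1.
x=-0.79: |R|=0.7449
R=1: x+6/7x²=0 ⇒ x=−7/6=-1.1667; min R=1−1/(4·6/7)=0.7083>−1
Confirm numerically:
  x=-0.960: |R|=0.82994 <1
  x=-0.924: |R|=0.80781 <1
  x=-0.908: |R|=0.79868 <1
  x=-1.351: |R|=1.21346 >1
  x=-1.335: |R|=1.19262 >1
So |R|<1 on (-1.1667, 0).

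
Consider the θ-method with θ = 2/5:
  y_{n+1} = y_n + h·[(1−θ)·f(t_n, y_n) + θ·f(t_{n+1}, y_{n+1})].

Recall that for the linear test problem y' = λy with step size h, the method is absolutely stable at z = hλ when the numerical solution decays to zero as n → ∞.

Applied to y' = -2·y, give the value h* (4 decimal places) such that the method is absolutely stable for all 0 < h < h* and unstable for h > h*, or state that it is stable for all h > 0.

(-10.0000,0); λ=-2 ⇒ h* = (10)/2 = 5.0000.

On y'=λy, z=hλ:
  y_{n+1} = y_n + z·[3/5·y_n + 2/5·y_{n+1}] ⇒ (1 − 2/5z)y_{n+1} = (1 + 3/5z)y_n
  Hence R(z) = (1 + 3/5z)/(1 − 2/5z).

Need |R(x)|<1, x<0.
x=-1.15: |R|=0.2123
R=−1: 1+3/5x = −1+2/5x ⇒ -1/5x=2 ⇒ x=2/(-1/5)=-10.0000
Confirm numerically:
  x=-9.938: |R|=0.99751 <1
  x=-7.437: |R|=0.87104 <1
  x=-6.569: |R|=0.81084 <1
  x=-4.256: |R|=0.57490 <1
  x=-10.551: |R|=1.02111 >1
  x=-10.175: |R|=1.00690 >1
  x=-10.159: |R|=1.00628 >1
Stable set (-10.0000, 0).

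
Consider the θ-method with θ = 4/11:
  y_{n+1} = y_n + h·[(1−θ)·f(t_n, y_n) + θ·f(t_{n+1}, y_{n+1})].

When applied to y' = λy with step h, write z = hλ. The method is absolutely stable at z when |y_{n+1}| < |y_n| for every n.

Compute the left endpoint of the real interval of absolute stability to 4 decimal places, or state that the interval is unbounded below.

With y'=λy (z=hλ):
  y_{n+1} = y_n + z·[7/11·y_n + 4/11·y_{n+1}] ⇒ (1 − 4/11z)y_{n+1} = (1 + 7/11z)y_n
  Hence R(z) = (1 + 7/11z)/(1 − 4/11z).

Solve |R(x)|<1 on ℝ⁻.
x=-0.34: |R|=0.6974
R=−1: 1+7/11x = −1+4/11x ⇒ -3/11x=2 ⇒ x=2/(-3/11)=-7.3333
Confirm numerically:
  x=-5.147: |R|=0.79236 <1
  x=-4.044: |R|=0.63689 <1
  x=-3.688: |R|=0.57533 <1
  x=-7.929: |R|=1.04183 >1
  x=-7.721: |R|=1.02777 >1
Interval (-7.3333, 0).

left endpoint -7.3333.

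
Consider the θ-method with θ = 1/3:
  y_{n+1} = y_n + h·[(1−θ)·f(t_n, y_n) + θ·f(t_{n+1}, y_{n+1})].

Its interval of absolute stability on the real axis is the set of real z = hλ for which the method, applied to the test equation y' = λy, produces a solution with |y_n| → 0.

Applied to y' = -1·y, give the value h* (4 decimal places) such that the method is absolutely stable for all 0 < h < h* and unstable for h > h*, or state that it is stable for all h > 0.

(-6.0000,0); λ=-1 ⇒ h* = (6)/1 = 6.0000.

Set f=λy, z=hλ:
  y_{n+1} = y_n + z·[2/3·y_n + 1/3·y_{n+1}] ⇒ (1 − 1/3z)y_{n+1} = (1 + 2/3z)y_n
  ⇒ R(z) = (1 + 2/3z)/(1 − 1/3z).

Find x<0 with |R(x)|<1.
x=-0.37: |R|=0.6706
R=−1: 1+2/3x = −1+1/3x ⇒ -1/3x=2 ⇒ x=2/(-1/3)=-6.0000
Confirm numerically:
  x=-5.646: |R|=0.95906 <1
  x=-3.453: |R|=0.60530 <1
  x=-2.621: |R|=0.39886 <1
  x=-6.579: |R|=1.06044 >1
  x=-6.359: |R|=1.03836 >1
So |R|<1 on (-6.0000, 0).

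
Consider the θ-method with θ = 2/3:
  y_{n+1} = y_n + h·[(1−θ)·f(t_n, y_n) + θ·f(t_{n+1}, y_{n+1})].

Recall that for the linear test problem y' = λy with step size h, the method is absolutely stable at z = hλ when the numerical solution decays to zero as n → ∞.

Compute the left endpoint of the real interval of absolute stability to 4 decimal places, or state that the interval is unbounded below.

Set f=λy, z=hλ:
  y_{n+1} = y_n + z·[1/3·y_n + 2/3·y_{n+1}] ⇒ (1 − 2/3z)y_{n+1} = (1 + 1/3z)y_n
  ⇒ R(z) = (1 + 1/3z)/(1 − 2/3z).

Find x<0 with |R(x)|<1.
x=-1.19: |R|=0.3364
x=-2: |R|=0.1429
x=-10: |R|=0.3043
x=-100: |R|=0.4778
θ=2/3≥1/2 ⇒ |1+1/3x|<|1−2/3x| ∀x<0 ⇒ interval (−∞,0).

interval (−∞, 0).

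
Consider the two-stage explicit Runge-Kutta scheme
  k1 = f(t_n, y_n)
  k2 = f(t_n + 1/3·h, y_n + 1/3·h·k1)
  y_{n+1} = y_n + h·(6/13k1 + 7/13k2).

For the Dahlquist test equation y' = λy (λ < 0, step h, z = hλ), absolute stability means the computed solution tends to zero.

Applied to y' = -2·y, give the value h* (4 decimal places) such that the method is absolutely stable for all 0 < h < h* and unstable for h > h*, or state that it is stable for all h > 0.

With y'=λy (z=hλ):
  k1=λy_n ⇒ h·k1=z·y_n;  k2=λ(1+1/3z)y_n ⇒ h·k2=z(1+1/3z)y_n
  y_{n+1}/y_n = 1 + 6/13z + 7/13z(1+1/3z) = 1 + z + 7/39z²
  R(z) = 1 + z + 7/39z².

Find x<0 with |R(x)|<1.
x=-1.1: |R|=0.1172
R=1: x+7/39x²=0 ⇒ x=−39/7=-5.5714; min R=1−1/(4·7/39)=-0.3929>−1
Confirm numerically:
  x=-5.513: |R|=0.94218 <1
  x=-4.981: |R|=0.47214 <1
  x=-3.218: |R|=0.35932 <1
  x=-2.872: |R|=0.39152 <1
  x=-5.987: |R|=1.44657 >1
  x=-5.928: |R|=1.37939 >1
  x=-5.600: |R|=1.02872 >1
Interval (-5.5714, 0).

(-5.5714,0); λ=-2 ⇒ h* = (39/7)/2 = 2.7857.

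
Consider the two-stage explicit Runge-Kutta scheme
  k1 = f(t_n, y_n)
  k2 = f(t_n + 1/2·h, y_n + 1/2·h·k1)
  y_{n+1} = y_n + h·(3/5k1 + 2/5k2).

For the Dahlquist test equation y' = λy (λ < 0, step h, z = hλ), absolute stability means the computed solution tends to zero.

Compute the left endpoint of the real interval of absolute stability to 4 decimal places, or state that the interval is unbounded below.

z* = -5.0000.

Set f=λy, z=hλ:
  k1=λy_n ⇒ h·k1=z·y_n;  k2=λ(1+1/2z)y_n ⇒ h·k2=z(1+1/2z)y_n
  y_{n+1}/y_n = 1 + 3/5z + 2/5z(1+1/2z) = 1 + z + 1/5z²
  ⇒ R(z) = 1 + z + 1/5z².

Solve |R(x)|<1 on ℝ⁻.
x=-1.48: |R|=0.0419
R=1: x+1/5x²=0 ⇒ x=−5=-5.0000; min R=1−1/(4·1/5)=-0.2500>−1
Confirm numerically:
  x=-4.662: |R|=0.68485 <1
  x=-4.575: |R|=0.61113 <1
  x=-4.271: |R|=0.37729 <1
  x=-5.550: |R|=1.61050 >1
  x=-5.471: |R|=1.51537 >1
  x=-5.232: |R|=1.24276 >1
Stable set (-5.0000, 0).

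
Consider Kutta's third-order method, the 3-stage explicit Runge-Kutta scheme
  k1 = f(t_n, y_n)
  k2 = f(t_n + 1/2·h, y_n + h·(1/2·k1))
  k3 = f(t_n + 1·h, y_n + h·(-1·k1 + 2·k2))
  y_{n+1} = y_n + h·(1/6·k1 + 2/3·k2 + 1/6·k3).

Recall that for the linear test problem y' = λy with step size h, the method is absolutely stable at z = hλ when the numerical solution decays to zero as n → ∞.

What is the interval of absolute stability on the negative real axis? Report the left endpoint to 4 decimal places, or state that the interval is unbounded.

(-2.5127, 0).

With y'=λy (z=hλ):
  order 3, 3-stage ⇒ R(z)=1+z+z^2/2+z^3/6
  (e.g. R(-1.65)=-0.03744, |R|=0.03744)

Find x<0 with |R(x)|<1.
x=-1.65: |R|=0.0374
|R(-2.67)|=1.2779 |R(-2.17)|=0.5186 |R(-0.84)|=0.4140
Bisect:
  x_lo=-2.8165 |R|=1.5739  x_hi=-0.0955 |R|=0.9089
  mid=-1.45602 |R|=0.08952 →hi
  mid=-2.13626 |R|=0.47930 →hi
  mid=-2.47639 |R|=0.94121 →hi
  mid=-2.64645 |R|=1.23376 →lo
  mid=-2.56142 |R|=1.08184 →lo
  mid=-2.51890 |R|=1.01015 →lo
  mid=-2.49765 |R|=0.97535 →hi
  mid=-2.50827 |R|=0.99266 →hi
  mid=-2.51359 |R|=1.00139 →lo
  ...
  [-2.51276,-2.51259] ⇒ x*=-2.5127
So |R|<1 on (-2.5127, 0).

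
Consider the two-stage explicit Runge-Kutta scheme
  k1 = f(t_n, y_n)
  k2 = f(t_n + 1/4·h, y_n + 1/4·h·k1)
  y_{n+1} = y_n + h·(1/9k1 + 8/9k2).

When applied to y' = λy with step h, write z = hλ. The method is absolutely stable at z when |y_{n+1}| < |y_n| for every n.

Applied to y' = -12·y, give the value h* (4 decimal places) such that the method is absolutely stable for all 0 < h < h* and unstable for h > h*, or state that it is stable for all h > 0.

With y'=λy (z=hλ):
  k1=λy_n ⇒ h·k1=z·y_n;  k2=λ(1+1/4z)y_n ⇒ h·k2=z(1+1/4z)y_n
  y_{n+1}/y_n = 1 + 1/9z + 8/9z(1+1/4z) = 1 + z + 2/9z²
  R(z) = 1 + z + 2/9z².

Boundary: |R(x)|=1, x<0.
x=-0.68: |R|=0.4228
R=1: x+2/9x²=0 ⇒ x=−9/2=-4.5000; min R=1−1/(4·2/9)=-0.1250>−1
Confirm numerically:
  x=-2.780: |R|=0.06258 <1
  x=-2.662: |R|=0.08728 <1
  x=-1.917: |R|=0.10036 <1
  x=-4.719: |R|=1.22966 >1
  x=-4.565: |R|=1.06594 >1
Interval (-4.5000, 0).

(-4.5000,0); λ=-12 ⇒ h* = (9/2)/12 = 0.3750.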